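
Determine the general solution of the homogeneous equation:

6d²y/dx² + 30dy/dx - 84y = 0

Characteristic equation: 6r² + 30r - 84 = 0
Divide by 6: r² + 5r - 14 = 0
Roots: r = 2, -7 (distinct real)
General solution: y = C₁e^(2x) + C₂e^(-7x)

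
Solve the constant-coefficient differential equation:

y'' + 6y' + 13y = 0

Characteristic equation: r² + 6r + 13 = 0
Roots: r = -3 ± 2i (complex conjugates)
General solution: y = e^(-3x)(C₁cos(2x) + C₂sin(2x))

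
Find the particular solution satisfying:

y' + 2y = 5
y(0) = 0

General solution: y = 5/2 + Ce^(-2x)
Applying y(0) = 0: C = 0 - 5/2 = -5/2
Particular solution: y = 5/2 - (5/2)e^(-2x)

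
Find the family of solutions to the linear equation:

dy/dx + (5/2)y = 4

Using integrating factor method:

General solution: y = 8/5 + Ce^(-5x/2)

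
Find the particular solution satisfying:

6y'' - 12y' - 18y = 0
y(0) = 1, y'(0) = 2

General solution: y = C₁e^(3x) + C₂e^(-x)
Applying ICs: C₁ = 3/4, C₂ = 1/4
Particular solution: y = (3/4)e^(3x) + (1/4)e^(-x)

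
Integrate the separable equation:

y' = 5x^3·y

Separating variables and integrating:
ln|y| = 5x^4/4 + C

General solution: y = Ce^(5x^4/4)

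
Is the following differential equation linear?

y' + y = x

Yes. Linear (y and its derivatives appear to the first power only, no products of y terms)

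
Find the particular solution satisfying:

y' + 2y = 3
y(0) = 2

General solution: y = 3/2 + Ce^(-2x)
Applying y(0) = 2: C = 2 - 3/2 = 1/2
Particular solution: y = 3/2 + (1/2)e^(-2x)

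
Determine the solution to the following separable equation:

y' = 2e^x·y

Separating variables and integrating:
ln|y| = 2e^x + C

General solution: y = Ce^(2e^x)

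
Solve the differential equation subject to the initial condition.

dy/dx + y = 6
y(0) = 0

General solution: y = 6 + Ce^(-x)
Applying y(0) = 0: C = 0 - 6 = -6
Particular solution: y = 6 - 6e^(-x)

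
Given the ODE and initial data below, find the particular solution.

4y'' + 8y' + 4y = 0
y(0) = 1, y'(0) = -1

General solution: y = (C₁ + C₂x)e^(-x)
Repeated root r = -1
Applying ICs: C₁ = 1, C₂ = 0
Particular solution: y = e^(-x)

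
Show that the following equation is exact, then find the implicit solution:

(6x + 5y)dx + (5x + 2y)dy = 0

Verify exactness: ∂M/∂y = ∂N/∂x ✓
Find F(x,y) such that ∂F/∂x = M, ∂F/∂y = N
Solution: 3x² + 5xy + y² = C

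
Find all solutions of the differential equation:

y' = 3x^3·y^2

Separating variables and integrating:
-1/y = 3x^4/4 + C

General solution: y^-1 = (-3/4)x^4 + C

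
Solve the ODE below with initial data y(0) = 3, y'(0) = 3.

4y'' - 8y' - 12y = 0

General solution: y = C₁e^(3x) + C₂e^(-x)
Applying ICs: C₁ = 3/2, C₂ = 3/2
Particular solution: y = (3/2)e^(3x) + (3/2)e^(-x)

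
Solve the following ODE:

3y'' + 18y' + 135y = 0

Characteristic equation: 3r² + 18r + 135 = 0
Divide by 3: r² + 6r + 45 = 0
Roots: r = -3 ± 6i (complex conjugates)
General solution: y = e^(-3x)(C₁cos(6x) + C₂sin(6x))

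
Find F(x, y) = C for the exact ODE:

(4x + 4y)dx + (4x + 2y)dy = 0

Verify exactness: ∂M/∂y = ∂N/∂x ✓
Find F(x,y) such that ∂F/∂x = M, ∂F/∂y = N
Solution: 2x² + 4xy + y² = C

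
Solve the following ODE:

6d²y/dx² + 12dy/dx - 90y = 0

Characteristic equation: 6r² + 12r - 90 = 0
Divide by 6: r² + 2r - 15 = 0
Roots: r = 3, -5 (distinct real)
General solution: y = C₁e^(3x) + C₂e^(-5x)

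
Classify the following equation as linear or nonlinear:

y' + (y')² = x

Nonlinear ((y')² term)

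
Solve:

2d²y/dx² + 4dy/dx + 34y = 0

Characteristic equation: 2r² + 4r + 34 = 0
Divide by 2: r² + 2r + 17 = 0
Roots: r = -1 ± 4i (complex conjugates)
General solution: y = e^(-x)(C₁cos(4x) + C₂sin(4x))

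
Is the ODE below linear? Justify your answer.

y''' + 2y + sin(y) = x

No. Nonlinear (sin(y) is nonlinear in y)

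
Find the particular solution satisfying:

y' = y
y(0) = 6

General solution: y = Ce^x
Applying IC y(0) = 6:
Particular solution: y = 6e^x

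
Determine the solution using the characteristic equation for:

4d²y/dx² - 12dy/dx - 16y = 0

Characteristic equation: 4r² - 12r - 16 = 0
Divide by 4: r² - 3r - 4 = 0
Roots: r = 4, -1 (distinct real)
General solution: y = C₁e^(4x) + C₂e^(-x)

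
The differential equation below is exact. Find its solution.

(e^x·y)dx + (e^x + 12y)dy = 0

Verify exactness: ∂M/∂y = ∂N/∂x ✓
Find F(x,y) such that ∂F/∂x = M, ∂F/∂y = N
Solution: e^x·y + 6y² = C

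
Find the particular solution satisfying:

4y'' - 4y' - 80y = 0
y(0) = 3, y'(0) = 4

General solution: y = C₁e^(5x) + C₂e^(-4x)
Applying ICs: C₁ = 16/9, C₂ = 11/9
Particular solution: y = (16/9)e^(5x) + (11/9)e^(-4x)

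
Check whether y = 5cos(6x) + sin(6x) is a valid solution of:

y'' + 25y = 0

Verification:
y'' = -180cos(6x) - 36sin(6x)
y'' + 25y ≠ 0 (frequency mismatch: got 36 instead of 25)

No, it is not a solution.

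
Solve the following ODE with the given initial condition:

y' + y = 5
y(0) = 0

General solution: y = 5 + Ce^(-x)
Applying y(0) = 0: C = 0 - 5 = -5
Particular solution: y = 5 - 5e^(-x)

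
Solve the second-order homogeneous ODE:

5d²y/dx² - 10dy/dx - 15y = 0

Characteristic equation: 5r² - 10r - 15 = 0
Divide by 5: r² - 2r - 3 = 0
Roots: r = 3, -1 (distinct real)
General solution: y = C₁e^(3x) + C₂e^(-x)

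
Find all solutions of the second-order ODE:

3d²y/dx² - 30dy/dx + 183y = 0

Characteristic equation: 3r² - 30r + 183 = 0
Divide by 3: r² - 10r + 61 = 0
Roots: r = 5 ± 6i (complex conjugates)
General solution: y = e^(5x)(C₁cos(6x) + C₂sin(6x))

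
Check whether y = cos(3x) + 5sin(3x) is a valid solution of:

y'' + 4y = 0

Verification:
y'' = -9cos(3x) - 45sin(3x)
y'' + 4y ≠ 0 (frequency mismatch: got 9 instead of 4)

No, it is not a solution.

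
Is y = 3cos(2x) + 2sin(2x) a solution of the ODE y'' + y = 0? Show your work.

Verification:
y'' = -12cos(2x) - 8sin(2x)
y'' + y ≠ 0 (frequency mismatch: got 4 instead of 1)

No, it is not a solution.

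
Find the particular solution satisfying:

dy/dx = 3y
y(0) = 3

General solution: y = Ce^(3x)
Applying IC y(0) = 3:
Particular solution: y = 3e^(3x)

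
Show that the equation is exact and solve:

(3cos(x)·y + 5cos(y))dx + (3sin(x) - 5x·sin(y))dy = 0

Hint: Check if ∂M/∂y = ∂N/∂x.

Verify exactness: ∂M/∂y = ∂N/∂x ✓
Find F(x,y) such that ∂F/∂x = M, ∂F/∂y = N
Solution: 3sin(x)·y + 5x·cos(y) = C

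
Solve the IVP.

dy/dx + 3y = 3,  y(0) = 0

General solution: y = 1 + Ce^(-3x)
Applying y(0) = 0: C = 0 - 1 = -1
Particular solution: y = 1 - e^(-3x)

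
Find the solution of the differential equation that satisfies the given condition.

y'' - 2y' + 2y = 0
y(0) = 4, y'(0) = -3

General solution: y = e^x(C₁cos(x) + C₂sin(x))
Complex roots r = 1 ± i
Applying ICs: C₁ = 4, C₂ = -7
Particular solution: y = e^x(4cos(x) - 7sin(x))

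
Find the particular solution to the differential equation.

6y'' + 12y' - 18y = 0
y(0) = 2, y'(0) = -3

General solution: y = C₁e^x + C₂e^(-3x)
Applying ICs: C₁ = 3/4, C₂ = 5/4
Particular solution: y = (3/4)e^x + (5/4)e^(-3x)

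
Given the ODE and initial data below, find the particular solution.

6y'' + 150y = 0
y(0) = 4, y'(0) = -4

General solution: y = C₁cos(5x) + C₂sin(5x)
Complex roots r = ±5i
Applying ICs: C₁ = 4, C₂ = -4/5
Particular solution: y = 4cos(5x) - (4/5)sin(5x)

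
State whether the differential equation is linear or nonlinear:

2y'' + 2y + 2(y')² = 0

Nonlinear ((y')² term)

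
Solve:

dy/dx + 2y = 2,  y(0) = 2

General solution: y = 1 + Ce^(-2x)
Applying y(0) = 2: C = 2 - 1 = 1
Particular solution: y = 1 + e^(-2x)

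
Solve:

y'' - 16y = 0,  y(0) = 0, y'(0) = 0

General solution: y = C₁e^(4x) + C₂e^(-4x)
Applying ICs: C₁ = 0, C₂ = 0
Particular solution: y = 0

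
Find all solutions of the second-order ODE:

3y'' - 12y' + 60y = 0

Characteristic equation: 3r² - 12r + 60 = 0
Divide by 3: r² - 4r + 20 = 0
Roots: r = 2 ± 4i (complex conjugates)
General solution: y = e^(2x)(C₁cos(4x) + C₂sin(4x))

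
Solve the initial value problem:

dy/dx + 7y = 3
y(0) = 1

General solution: y = 3/7 + Ce^(-7x)
Applying y(0) = 1: C = 1 - 3/7 = 4/7
Particular solution: y = 3/7 + (4/7)e^(-7x)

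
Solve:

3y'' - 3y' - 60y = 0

Characteristic equation: 3r² - 3r - 60 = 0
Divide by 3: r² - r - 20 = 0
Roots: r = 5, -4 (distinct real)
General solution: y = C₁e^(5x) + C₂e^(-4x)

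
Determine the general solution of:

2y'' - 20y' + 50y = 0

Characteristic equation: 2r² - 20r + 50 = 0
Divide by 2: r² - 10r + 25 = 0
Factored: (r - 5)² = 0
Repeated root: r = 5
General solution: y = (C₁ + C₂x)e^(5x)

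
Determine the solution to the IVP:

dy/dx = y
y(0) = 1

General solution: y = Ce^x
Applying IC y(0) = 1:
Particular solution: y = e^x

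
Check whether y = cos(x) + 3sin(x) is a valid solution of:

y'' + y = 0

Verification:
y'' = -cos(x) - 3sin(x)
y'' + y = 0 ✓

Yes, it is a solution.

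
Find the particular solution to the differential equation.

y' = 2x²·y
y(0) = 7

General solution: y = Ce^(2x³/3)
Applying IC y(0) = 7:
Particular solution: y = 7e^(2x³/3)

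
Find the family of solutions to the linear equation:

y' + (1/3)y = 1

Using integrating factor method:

General solution: y = 3 + Ce^(-x/3)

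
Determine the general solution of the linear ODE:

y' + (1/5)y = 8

Using integrating factor method:

General solution: y = 40 + Ce^(-x/5)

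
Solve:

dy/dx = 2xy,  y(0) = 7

General solution: y = Ce^(x²)
Applying IC y(0) = 7:
Particular solution: y = 7e^(x²)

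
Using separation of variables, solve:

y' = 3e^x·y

Separating variables and integrating:
ln|y| = 3e^x + C

General solution: y = Ce^(3e^x)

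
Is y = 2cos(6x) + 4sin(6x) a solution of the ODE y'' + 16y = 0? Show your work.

Verification:
y'' = -72cos(6x) - 144sin(6x)
y'' + 16y ≠ 0 (frequency mismatch: got 36 instead of 16)

No, it is not a solution.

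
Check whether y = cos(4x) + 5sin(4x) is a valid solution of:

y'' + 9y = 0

Verification:
y'' = -16cos(4x) - 80sin(4x)
y'' + 9y ≠ 0 (frequency mismatch: got 16 instead of 9)

No, it is not a solution.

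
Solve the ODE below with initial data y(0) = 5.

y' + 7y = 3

General solution: y = 3/7 + Ce^(-7x)
Applying y(0) = 5: C = 5 - 3/7 = 32/7
Particular solution: y = 3/7 + (32/7)e^(-7x)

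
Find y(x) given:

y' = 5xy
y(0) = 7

General solution: y = Ce^(5x²/2)
Applying IC y(0) = 7:
Particular solution: y = 7e^(5x²/2)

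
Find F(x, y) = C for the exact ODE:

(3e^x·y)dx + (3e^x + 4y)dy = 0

Verify exactness: ∂M/∂y = ∂N/∂x ✓
Find F(x,y) such that ∂F/∂x = M, ∂F/∂y = N
Solution: 3e^x·y + 2y² = C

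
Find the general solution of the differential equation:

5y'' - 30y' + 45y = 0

Characteristic equation: 5r² - 30r + 45 = 0
Divide by 5: r² - 6r + 9 = 0
Factored: (r - 3)² = 0
Repeated root: r = 3
General solution: y = (C₁ + C₂x)e^(3x)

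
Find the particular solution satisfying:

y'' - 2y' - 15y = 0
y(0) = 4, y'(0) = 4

General solution: y = C₁e^(5x) + C₂e^(-3x)
Applying ICs: C₁ = 2, C₂ = 2
Particular solution: y = 2e^(5x) + 2e^(-3x)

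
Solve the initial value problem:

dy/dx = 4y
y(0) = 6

General solution: y = Ce^(4x)
Applying IC y(0) = 6:
Particular solution: y = 6e^(4x)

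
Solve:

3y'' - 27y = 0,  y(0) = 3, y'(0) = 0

General solution: y = C₁e^(3x) + C₂e^(-3x)
Applying ICs: C₁ = 3/2, C₂ = 3/2
Particular solution: y = (3/2)e^(3x) + (3/2)e^(-3x)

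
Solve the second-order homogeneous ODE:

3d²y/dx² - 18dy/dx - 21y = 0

Characteristic equation: 3r² - 18r - 21 = 0
Divide by 3: r² - 6r - 7 = 0
Roots: r = 7, -1 (distinct real)
General solution: y = C₁e^(7x) + C₂e^(-x)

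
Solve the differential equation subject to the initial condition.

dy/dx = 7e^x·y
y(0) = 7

General solution: y = Ce^(7e^x)
Applying IC y(0) = 7:
Particular solution: y = 7e^(7(e^x - 1))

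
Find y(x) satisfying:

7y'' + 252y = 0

Characteristic equation: 7r² + 252 = 0
Divide by 7: r² + 36 = 0
Roots: r = ±6i (complex conjugates)
General solution: y = C₁cos(6x) + C₂sin(6x)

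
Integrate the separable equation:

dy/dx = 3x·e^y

Separating variables and integrating:
-e^(-y) = 3x²/2 + C

General solution: y = -ln(C - 3x²/2)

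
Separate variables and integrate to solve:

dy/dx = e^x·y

Separating variables and integrating:
ln|y| = e^x + C

General solution: y = Ce^(e^x)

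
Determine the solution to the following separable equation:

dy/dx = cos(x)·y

Separating variables and integrating:
ln|y| = sin(x) + C

General solution: y = Ce^(sin(x))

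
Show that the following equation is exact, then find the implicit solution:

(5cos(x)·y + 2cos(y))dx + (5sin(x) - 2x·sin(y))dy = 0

Verify exactness: ∂M/∂y = ∂N/∂x ✓
Find F(x,y) such that ∂F/∂x = M, ∂F/∂y = N
Solution: 5sin(x)·y + 2x·cos(y) = C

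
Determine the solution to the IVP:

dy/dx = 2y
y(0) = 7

General solution: y = Ce^(2x)
Applying IC y(0) = 7:
Particular solution: y = 7e^(2x)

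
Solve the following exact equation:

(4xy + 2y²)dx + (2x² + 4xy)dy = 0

Verify exactness: ∂M/∂y = ∂N/∂x ✓
Find F(x,y) such that ∂F/∂x = M, ∂F/∂y = N
Solution: 2x²y + 2xy² = C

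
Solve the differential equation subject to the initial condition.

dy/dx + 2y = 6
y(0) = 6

General solution: y = 3 + Ce^(-2x)
Applying y(0) = 6: C = 6 - 3 = 3
Particular solution: y = 3 + 3e^(-2x)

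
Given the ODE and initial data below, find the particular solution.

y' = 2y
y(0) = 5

General solution: y = Ce^(2x)
Applying IC y(0) = 5:
Particular solution: y = 5e^(2x)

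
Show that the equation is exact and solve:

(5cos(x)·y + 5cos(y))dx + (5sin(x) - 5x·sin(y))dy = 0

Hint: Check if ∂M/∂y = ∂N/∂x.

Verify exactness: ∂M/∂y = ∂N/∂x ✓
Find F(x,y) such that ∂F/∂x = M, ∂F/∂y = N
Solution: 5sin(x)·y + 5x·cos(y) = C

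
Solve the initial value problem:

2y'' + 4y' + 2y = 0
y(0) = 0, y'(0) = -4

General solution: y = (C₁ + C₂x)e^(-x)
Repeated root r = -1
Applying ICs: C₁ = 0, C₂ = -4
Particular solution: y = -4xe^(-x)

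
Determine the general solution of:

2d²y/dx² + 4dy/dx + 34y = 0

Characteristic equation: 2r² + 4r + 34 = 0
Divide by 2: r² + 2r + 17 = 0
Roots: r = -1 ± 4i (complex conjugates)
General solution: y = e^(-x)(C₁cos(4x) + C₂sin(4x))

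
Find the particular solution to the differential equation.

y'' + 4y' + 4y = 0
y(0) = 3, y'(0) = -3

General solution: y = (C₁ + C₂x)e^(-2x)
Repeated root r = -2
Applying ICs: C₁ = 3, C₂ = 3
Particular solution: y = (3 + 3x)e^(-2x)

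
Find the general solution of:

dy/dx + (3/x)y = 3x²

Using integrating factor method:

General solution: y = (1/2)x^3 + Cx^(-3)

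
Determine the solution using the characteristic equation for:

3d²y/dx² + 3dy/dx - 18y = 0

Characteristic equation: 3r² + 3r - 18 = 0
Divide by 3: r² + r - 6 = 0
Roots: r = 2, -3 (distinct real)
General solution: y = C₁e^(2x) + C₂e^(-3x)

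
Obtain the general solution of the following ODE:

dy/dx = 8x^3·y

Separating variables and integrating:
ln|y| = 2x^4 + C

General solution: y = Ce^(2x^4)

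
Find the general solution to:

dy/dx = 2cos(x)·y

Separating variables and integrating:
ln|y| = 2sin(x) + C

General solution: y = Ce^(2sin(x))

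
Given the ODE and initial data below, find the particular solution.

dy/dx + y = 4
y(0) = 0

General solution: y = 4 + Ce^(-x)
Applying y(0) = 0: C = 0 - 4 = -4
Particular solution: y = 4 - 4e^(-x)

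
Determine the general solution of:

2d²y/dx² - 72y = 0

Characteristic equation: 2r² - 72 = 0
Divide by 2: r² - 36 = 0
Roots: r = 6, -6 (distinct real)
General solution: y = C₁e^(6x) + C₂e^(-6x)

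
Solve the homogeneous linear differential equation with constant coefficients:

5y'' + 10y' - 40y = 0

Characteristic equation: 5r² + 10r - 40 = 0
Divide by 5: r² + 2r - 8 = 0
Roots: r = 2, -4 (distinct real)
General solution: y = C₁e^(2x) + C₂e^(-4x)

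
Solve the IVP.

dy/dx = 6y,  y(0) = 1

General solution: y = Ce^(6x)
Applying IC y(0) = 1:
Particular solution: y = e^(6x)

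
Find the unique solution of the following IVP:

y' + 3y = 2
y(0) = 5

General solution: y = 2/3 + Ce^(-3x)
Applying y(0) = 5: C = 5 - 2/3 = 13/3
Particular solution: y = 2/3 + (13/3)e^(-3x)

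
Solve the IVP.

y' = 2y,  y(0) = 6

General solution: y = Ce^(2x)
Applying IC y(0) = 6:
Particular solution: y = 6e^(2x)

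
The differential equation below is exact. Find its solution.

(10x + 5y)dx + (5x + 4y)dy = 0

Verify exactness: ∂M/∂y = ∂N/∂x ✓
Find F(x,y) such that ∂F/∂x = M, ∂F/∂y = N
Solution: 5x² + 5xy + 2y² = C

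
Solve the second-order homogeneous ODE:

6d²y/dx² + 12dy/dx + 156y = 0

Characteristic equation: 6r² + 12r + 156 = 0
Divide by 6: r² + 2r + 26 = 0
Roots: r = -1 ± 5i (complex conjugates)
General solution: y = e^(-x)(C₁cos(5x) + C₂sin(5x))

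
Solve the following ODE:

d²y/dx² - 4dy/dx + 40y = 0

Characteristic equation: r² - 4r + 40 = 0
Roots: r = 2 ± 6i (complex conjugates)
General solution: y = e^(2x)(C₁cos(6x) + C₂sin(6x))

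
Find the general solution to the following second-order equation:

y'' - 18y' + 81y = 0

Characteristic equation: r² - 18r + 81 = 0
Factored: (r - 9)² = 0
Repeated root: r = 9
General solution: y = (C₁ + C₂x)e^(9x)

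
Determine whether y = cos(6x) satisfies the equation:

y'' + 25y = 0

Verification:
y'' = -36cos(6x)
y'' + 25y ≠ 0 (frequency mismatch: got 36 instead of 25)

No, it is not a solution.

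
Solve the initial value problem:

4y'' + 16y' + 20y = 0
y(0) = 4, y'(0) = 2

General solution: y = e^(-2x)(C₁cos(x) + C₂sin(x))
Complex roots r = -2 ± i
Applying ICs: C₁ = 4, C₂ = 10
Particular solution: y = e^(-2x)(4cos(x) + 10sin(x))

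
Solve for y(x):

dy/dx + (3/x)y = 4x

Using integrating factor method:

General solution: y = (4/5)x^2 + Cx^(-3)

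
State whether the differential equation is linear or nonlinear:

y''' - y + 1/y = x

Nonlinear (1/y term)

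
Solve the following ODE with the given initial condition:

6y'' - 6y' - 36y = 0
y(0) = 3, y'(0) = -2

General solution: y = C₁e^(3x) + C₂e^(-2x)
Applying ICs: C₁ = 4/5, C₂ = 11/5
Particular solution: y = (4/5)e^(3x) + (11/5)e^(-2x)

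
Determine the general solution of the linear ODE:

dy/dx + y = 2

Using integrating factor method:

General solution: y = 2 + Ce^(-x)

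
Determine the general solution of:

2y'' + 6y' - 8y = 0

Characteristic equation: 2r² + 6r - 8 = 0
Divide by 2: r² + 3r - 4 = 0
Roots: r = 1, -4 (distinct real)
General solution: y = C₁e^x + C₂e^(-4x)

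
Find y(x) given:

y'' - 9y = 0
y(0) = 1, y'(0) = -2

General solution: y = C₁e^(3x) + C₂e^(-3x)
Applying ICs: C₁ = 1/6, C₂ = 5/6
Particular solution: y = (1/6)e^(3x) + (5/6)e^(-3x)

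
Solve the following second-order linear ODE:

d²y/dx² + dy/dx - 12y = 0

Characteristic equation: r² + r - 12 = 0
Roots: r = 3, -4 (distinct real)
General solution: y = C₁e^(3x) + C₂e^(-4x)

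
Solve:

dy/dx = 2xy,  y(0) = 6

General solution: y = Ce^(x²)
Applying IC y(0) = 6:
Particular solution: y = 6e^(x²)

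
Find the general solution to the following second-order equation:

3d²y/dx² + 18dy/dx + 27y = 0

Characteristic equation: 3r² + 18r + 27 = 0
Divide by 3: r² + 6r + 9 = 0
Factored: (r + 3)² = 0
Repeated root: r = -3
General solution: y = (C₁ + C₂x)e^(-3x)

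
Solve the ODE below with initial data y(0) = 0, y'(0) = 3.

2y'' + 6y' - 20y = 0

General solution: y = C₁e^(2x) + C₂e^(-5x)
Applying ICs: C₁ = 3/7, C₂ = -3/7
Particular solution: y = (3/7)e^(2x) - (3/7)e^(-5x)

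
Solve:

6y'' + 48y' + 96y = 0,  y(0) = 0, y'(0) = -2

General solution: y = (C₁ + C₂x)e^(-4x)
Repeated root r = -4
Applying ICs: C₁ = 0, C₂ = -2
Particular solution: y = -2xe^(-4x)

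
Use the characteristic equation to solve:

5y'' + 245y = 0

Characteristic equation: 5r² + 245 = 0
Divide by 5: r² + 49 = 0
Roots: r = ±7i (complex conjugates)
General solution: y = C₁cos(7x) + C₂sin(7x)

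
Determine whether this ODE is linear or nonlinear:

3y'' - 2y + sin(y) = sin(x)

Nonlinear (sin(y) is nonlinear in y)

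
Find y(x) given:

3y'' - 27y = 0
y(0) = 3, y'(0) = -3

General solution: y = C₁e^(3x) + C₂e^(-3x)
Applying ICs: C₁ = 1, C₂ = 2
Particular solution: y = e^(3x) + 2e^(-3x)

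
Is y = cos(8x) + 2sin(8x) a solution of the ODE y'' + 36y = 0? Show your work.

Verification:
y'' = -64cos(8x) - 128sin(8x)
y'' + 36y ≠ 0 (frequency mismatch: got 64 instead of 36)

No, it is not a solution.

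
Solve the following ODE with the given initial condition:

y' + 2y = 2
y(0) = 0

General solution: y = 1 + Ce^(-2x)
Applying y(0) = 0: C = 0 - 1 = -1
Particular solution: y = 1 - e^(-2x)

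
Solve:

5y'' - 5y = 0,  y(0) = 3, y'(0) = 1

General solution: y = C₁e^x + C₂e^(-x)
Applying ICs: C₁ = 2, C₂ = 1
Particular solution: y = 2e^x + e^(-x)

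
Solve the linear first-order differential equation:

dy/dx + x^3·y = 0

Using integrating factor method:

General solution: y = Ce^(-x^4/4)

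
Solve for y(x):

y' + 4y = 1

Using integrating factor method:

General solution: y = 1/4 + Ce^(-4x)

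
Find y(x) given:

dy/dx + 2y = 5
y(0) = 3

General solution: y = 5/2 + Ce^(-2x)
Applying y(0) = 3: C = 3 - 5/2 = 1/2
Particular solution: y = 5/2 + (1/2)e^(-2x)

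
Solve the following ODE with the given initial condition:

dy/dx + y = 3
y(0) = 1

General solution: y = 3 + Ce^(-x)
Applying y(0) = 1: C = 1 - 3 = -2
Particular solution: y = 3 - 2e^(-x)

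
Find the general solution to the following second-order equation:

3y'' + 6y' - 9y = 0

Characteristic equation: 3r² + 6r - 9 = 0
Divide by 3: r² + 2r - 3 = 0
Roots: r = 1, -3 (distinct real)
General solution: y = C₁e^x + C₂e^(-3x)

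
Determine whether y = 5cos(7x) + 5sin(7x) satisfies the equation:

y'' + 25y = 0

Verification:
y'' = -245cos(7x) - 245sin(7x)
y'' + 25y ≠ 0 (frequency mismatch: got 49 instead of 25)

No, it is not a solution.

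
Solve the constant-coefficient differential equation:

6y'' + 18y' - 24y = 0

Characteristic equation: 6r² + 18r - 24 = 0
Divide by 6: r² + 3r - 4 = 0
Roots: r = 1, -4 (distinct real)
General solution: y = C₁e^x + C₂e^(-4x)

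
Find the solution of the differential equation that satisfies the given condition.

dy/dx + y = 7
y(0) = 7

General solution: y = 7 + Ce^(-x)
Applying y(0) = 7: C = 7 - 7 = 0
Particular solution: y = 7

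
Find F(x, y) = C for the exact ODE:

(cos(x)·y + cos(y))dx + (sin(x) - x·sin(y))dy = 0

Verify exactness: ∂M/∂y = ∂N/∂x ✓
Find F(x,y) such that ∂F/∂x = M, ∂F/∂y = N
Solution: sin(x)·y + x·cos(y) = C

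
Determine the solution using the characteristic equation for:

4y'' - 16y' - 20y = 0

Characteristic equation: 4r² - 16r - 20 = 0
Divide by 4: r² - 4r - 5 = 0
Roots: r = 5, -1 (distinct real)
General solution: y = C₁e^(5x) + C₂e^(-x)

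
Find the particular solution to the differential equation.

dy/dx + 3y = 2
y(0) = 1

General solution: y = 2/3 + Ce^(-3x)
Applying y(0) = 1: C = 1 - 2/3 = 1/3
Particular solution: y = 2/3 + (1/3)e^(-3x)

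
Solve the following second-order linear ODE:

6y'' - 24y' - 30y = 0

Characteristic equation: 6r² - 24r - 30 = 0
Divide by 6: r² - 4r - 5 = 0
Roots: r = 5, -1 (distinct real)
General solution: y = C₁e^(5x) + C₂e^(-x)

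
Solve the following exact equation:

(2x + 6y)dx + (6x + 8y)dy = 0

Verify exactness: ∂M/∂y = ∂N/∂x ✓
Find F(x,y) such that ∂F/∂x = M, ∂F/∂y = N
Solution: x² + 6xy + 4y² = C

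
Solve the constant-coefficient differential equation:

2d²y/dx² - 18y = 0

Characteristic equation: 2r² - 18 = 0
Divide by 2: r² - 9 = 0
Roots: r = 3, -3 (distinct real)
General solution: y = C₁e^(3x) + C₂e^(-3x)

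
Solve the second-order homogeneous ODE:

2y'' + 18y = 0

Characteristic equation: 2r² + 18 = 0
Divide by 2: r² + 9 = 0
Roots: r = ±3i (complex conjugates)
General solution: y = C₁cos(3x) + C₂sin(3x)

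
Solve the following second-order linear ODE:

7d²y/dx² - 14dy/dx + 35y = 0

Characteristic equation: 7r² - 14r + 35 = 0
Divide by 7: r² - 2r + 5 = 0
Roots: r = 1 ± 2i (complex conjugates)
General solution: y = e^x(C₁cos(2x) + C₂sin(2x))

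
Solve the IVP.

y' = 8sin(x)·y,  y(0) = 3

General solution: y = Ce^(-8cos(x))
Applying IC y(0) = 3:
Particular solution: y = 3e^(8(1-cos(x)))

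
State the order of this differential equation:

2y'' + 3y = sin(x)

The order is 2 (highest derivative is of order 2).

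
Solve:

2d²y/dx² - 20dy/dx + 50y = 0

Characteristic equation: 2r² - 20r + 50 = 0
Divide by 2: r² - 10r + 25 = 0
Factored: (r - 5)² = 0
Repeated root: r = 5
General solution: y = (C₁ + C₂x)e^(5x)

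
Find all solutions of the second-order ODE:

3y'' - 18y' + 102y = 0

Characteristic equation: 3r² - 18r + 102 = 0
Divide by 3: r² - 6r + 34 = 0
Roots: r = 3 ± 5i (complex conjugates)
General solution: y = e^(3x)(C₁cos(5x) + C₂sin(5x))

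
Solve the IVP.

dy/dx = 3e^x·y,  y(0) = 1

General solution: y = Ce^(3e^x)
Applying IC y(0) = 1:
Particular solution: y = e^(3(e^x - 1))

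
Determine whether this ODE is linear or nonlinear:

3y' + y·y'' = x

Nonlinear (y·y'' term)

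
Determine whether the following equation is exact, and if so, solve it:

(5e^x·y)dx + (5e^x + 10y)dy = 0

Verify exactness: ∂M/∂y = ∂N/∂x ✓
Find F(x,y) such that ∂F/∂x = M, ∂F/∂y = N
Solution: 5e^x·y + 5y² = C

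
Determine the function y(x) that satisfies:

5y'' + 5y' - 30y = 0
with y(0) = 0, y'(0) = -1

General solution: y = C₁e^(2x) + C₂e^(-3x)
Applying ICs: C₁ = -1/5, C₂ = 1/5
Particular solution: y = -(1/5)e^(2x) + (1/5)e^(-3x)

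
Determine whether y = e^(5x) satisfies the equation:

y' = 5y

Verification:
y = e^(5x)
y' = 5e^(5x)
5y = 5e^(5x)
y' = 5y ✓

Yes, it is a solution.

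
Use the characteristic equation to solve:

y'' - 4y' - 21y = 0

Characteristic equation: r² - 4r - 21 = 0
Roots: r = 7, -3 (distinct real)
General solution: y = C₁e^(7x) + C₂e^(-3x)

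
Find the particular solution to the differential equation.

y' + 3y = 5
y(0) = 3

General solution: y = 5/3 + Ce^(-3x)
Applying y(0) = 3: C = 3 - 5/3 = 4/3
Particular solution: y = 5/3 + (4/3)e^(-3x)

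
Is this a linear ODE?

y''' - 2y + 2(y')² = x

No. Nonlinear ((y')² term)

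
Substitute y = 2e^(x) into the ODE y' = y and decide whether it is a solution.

Verification:
y = 2e^(x)
y' = 2e^(x)
y = 2e^(x)
y' = y ✓

Yes, it is a solution.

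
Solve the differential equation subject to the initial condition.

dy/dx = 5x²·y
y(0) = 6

General solution: y = Ce^(5x³/3)
Applying IC y(0) = 6:
Particular solution: y = 6e^(5x³/3)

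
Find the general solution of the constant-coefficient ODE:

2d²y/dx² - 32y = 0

Characteristic equation: 2r² - 32 = 0
Divide by 2: r² - 16 = 0
Roots: r = 4, -4 (distinct real)
General solution: y = C₁e^(4x) + C₂e^(-4x)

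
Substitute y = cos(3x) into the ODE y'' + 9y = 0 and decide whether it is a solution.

Verification:
y'' = -9cos(3x)
y'' + 9y = 0 ✓

Yes, it is a solution.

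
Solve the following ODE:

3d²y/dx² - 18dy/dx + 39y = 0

Characteristic equation: 3r² - 18r + 39 = 0
Divide by 3: r² - 6r + 13 = 0
Roots: r = 3 ± 2i (complex conjugates)
General solution: y = e^(3x)(C₁cos(2x) + C₂sin(2x))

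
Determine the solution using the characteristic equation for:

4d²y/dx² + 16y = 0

Characteristic equation: 4r² + 16 = 0
Divide by 4: r² + 4 = 0
Roots: r = ±2i (complex conjugates)
General solution: y = C₁cos(2x) + C₂sin(2x)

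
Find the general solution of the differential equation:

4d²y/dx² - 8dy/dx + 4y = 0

Characteristic equation: 4r² - 8r + 4 = 0
Divide by 4: r² - 2r + 1 = 0
Factored: (r - 1)² = 0
Repeated root: r = 1
General solution: y = (C₁ + C₂x)e^x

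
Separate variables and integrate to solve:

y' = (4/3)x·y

Separating variables and integrating:
ln|y| = 2x^2/3 + C

General solution: y = Ce^(2x^2/3)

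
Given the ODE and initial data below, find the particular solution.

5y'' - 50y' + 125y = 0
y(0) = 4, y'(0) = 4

General solution: y = (C₁ + C₂x)e^(5x)
Repeated root r = 5
Applying ICs: C₁ = 4, C₂ = -16
Particular solution: y = (4 - 16x)e^(5x)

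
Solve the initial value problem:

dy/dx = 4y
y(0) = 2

General solution: y = Ce^(4x)
Applying IC y(0) = 2:
Particular solution: y = 2e^(4x)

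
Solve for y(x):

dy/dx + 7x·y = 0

Using integrating factor method:

General solution: y = Ce^(-7x^2/2)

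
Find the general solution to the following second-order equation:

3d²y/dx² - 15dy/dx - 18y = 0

Characteristic equation: 3r² - 15r - 18 = 0
Divide by 3: r² - 5r - 6 = 0
Roots: r = 6, -1 (distinct real)
General solution: y = C₁e^(6x) + C₂e^(-x)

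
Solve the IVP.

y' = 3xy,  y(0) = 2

General solution: y = Ce^(3x²/2)
Applying IC y(0) = 2:
Particular solution: y = 2e^(3x²/2)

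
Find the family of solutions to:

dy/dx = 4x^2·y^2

Separating variables and integrating:
-1/y = 4x^3/3 + C

General solution: y^-1 = (-4/3)x^3 + C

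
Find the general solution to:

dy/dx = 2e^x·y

Separating variables and integrating:
ln|y| = 2e^x + C

General solution: y = Ce^(2e^x)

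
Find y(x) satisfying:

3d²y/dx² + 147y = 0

Characteristic equation: 3r² + 147 = 0
Divide by 3: r² + 49 = 0
Roots: r = ±7i (complex conjugates)
General solution: y = C₁cos(7x) + C₂sin(7x)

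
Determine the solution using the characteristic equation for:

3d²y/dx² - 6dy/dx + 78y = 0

Characteristic equation: 3r² - 6r + 78 = 0
Divide by 3: r² - 2r + 26 = 0
Roots: r = 1 ± 5i (complex conjugates)
General solution: y = e^x(C₁cos(5x) + C₂sin(5x))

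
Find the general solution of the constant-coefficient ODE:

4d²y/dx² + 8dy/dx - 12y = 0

Characteristic equation: 4r² + 8r - 12 = 0
Divide by 4: r² + 2r - 3 = 0
Roots: r = 1, -3 (distinct real)
General solution: y = C₁e^x + C₂e^(-3x)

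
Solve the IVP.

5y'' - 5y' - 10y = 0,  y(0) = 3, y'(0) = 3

General solution: y = C₁e^(2x) + C₂e^(-x)
Applying ICs: C₁ = 2, C₂ = 1
Particular solution: y = 2e^(2x) + e^(-x)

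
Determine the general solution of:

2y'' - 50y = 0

Characteristic equation: 2r² - 50 = 0
Divide by 2: r² - 25 = 0
Roots: r = 5, -5 (distinct real)
General solution: y = C₁e^(5x) + C₂e^(-5x)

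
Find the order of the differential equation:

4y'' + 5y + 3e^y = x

The order is 2 (highest derivative is of order 2).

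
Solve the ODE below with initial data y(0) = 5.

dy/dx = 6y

General solution: y = Ce^(6x)
Applying IC y(0) = 5:
Particular solution: y = 5e^(6x)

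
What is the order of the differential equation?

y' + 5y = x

The order is 1 (highest derivative is of order 1).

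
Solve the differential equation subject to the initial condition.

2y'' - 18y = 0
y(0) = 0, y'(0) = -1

General solution: y = C₁e^(3x) + C₂e^(-3x)
Applying ICs: C₁ = -1/6, C₂ = 1/6
Particular solution: y = -(1/6)e^(3x) + (1/6)e^(-3x)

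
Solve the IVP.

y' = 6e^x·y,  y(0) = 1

General solution: y = Ce^(6e^x)
Applying IC y(0) = 1:
Particular solution: y = e^(6(e^x - 1))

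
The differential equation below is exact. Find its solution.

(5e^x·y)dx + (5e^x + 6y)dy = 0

Verify exactness: ∂M/∂y = ∂N/∂x ✓
Find F(x,y) such that ∂F/∂x = M, ∂F/∂y = N
Solution: 5e^x·y + 3y² = C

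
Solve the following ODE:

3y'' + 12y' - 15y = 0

Characteristic equation: 3r² + 12r - 15 = 0
Divide by 3: r² + 4r - 5 = 0
Roots: r = 1, -5 (distinct real)
General solution: y = C₁e^x + C₂e^(-5x)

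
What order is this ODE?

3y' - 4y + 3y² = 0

The order is 1 (highest derivative is of order 1).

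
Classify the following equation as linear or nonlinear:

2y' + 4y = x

Linear (y and its derivatives appear to the first power only, no products of y terms)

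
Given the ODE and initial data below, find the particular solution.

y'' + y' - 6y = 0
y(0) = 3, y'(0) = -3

General solution: y = C₁e^(2x) + C₂e^(-3x)
Applying ICs: C₁ = 6/5, C₂ = 9/5
Particular solution: y = (6/5)e^(2x) + (9/5)e^(-3x)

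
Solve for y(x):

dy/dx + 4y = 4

Using integrating factor method:

General solution: y = 1 + Ce^(-4x)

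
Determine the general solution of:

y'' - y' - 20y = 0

Characteristic equation: r² - r - 20 = 0
Roots: r = 5, -4 (distinct real)
General solution: y = C₁e^(5x) + C₂e^(-4x)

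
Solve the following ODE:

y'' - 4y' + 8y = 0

Characteristic equation: r² - 4r + 8 = 0
Roots: r = 2 ± 2i (complex conjugates)
General solution: y = e^(2x)(C₁cos(2x) + C₂sin(2x))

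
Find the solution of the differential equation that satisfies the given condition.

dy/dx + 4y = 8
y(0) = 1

General solution: y = 2 + Ce^(-4x)
Applying y(0) = 1: C = 1 - 2 = -1
Particular solution: y = 2 - e^(-4x)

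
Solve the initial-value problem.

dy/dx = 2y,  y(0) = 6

General solution: y = Ce^(2x)
Applying IC y(0) = 6:
Particular solution: y = 6e^(2x)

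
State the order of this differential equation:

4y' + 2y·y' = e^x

The order is 1 (highest derivative is of order 1).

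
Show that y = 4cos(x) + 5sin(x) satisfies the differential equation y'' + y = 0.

Verification:
y'' = -4cos(x) - 5sin(x)
y'' + y = 0 ✓

Yes, it is a solution.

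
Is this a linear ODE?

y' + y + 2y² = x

No. Nonlinear (y² term)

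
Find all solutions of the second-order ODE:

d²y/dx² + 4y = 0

Characteristic equation: r² + 4 = 0
Roots: r = ±2i (complex conjugates)
General solution: y = C₁cos(2x) + C₂sin(2x)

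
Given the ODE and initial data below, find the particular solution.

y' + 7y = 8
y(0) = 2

General solution: y = 8/7 + Ce^(-7x)
Applying y(0) = 2: C = 2 - 8/7 = 6/7
Particular solution: y = 8/7 + (6/7)e^(-7x)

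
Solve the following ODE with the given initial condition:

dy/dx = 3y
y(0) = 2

General solution: y = Ce^(3x)
Applying IC y(0) = 2:
Particular solution: y = 2e^(3x)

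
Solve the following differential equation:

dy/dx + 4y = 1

Using integrating factor method:

General solution: y = 1/4 + Ce^(-4x)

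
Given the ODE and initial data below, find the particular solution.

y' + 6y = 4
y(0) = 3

General solution: y = 2/3 + Ce^(-6x)
Applying y(0) = 3: C = 3 - 2/3 = 7/3
Particular solution: y = 2/3 + (7/3)e^(-6x)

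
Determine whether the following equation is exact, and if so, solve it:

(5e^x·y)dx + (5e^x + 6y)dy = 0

Verify exactness: ∂M/∂y = ∂N/∂x ✓
Find F(x,y) such that ∂F/∂x = M, ∂F/∂y = N
Solution: 5e^x·y + 3y² = C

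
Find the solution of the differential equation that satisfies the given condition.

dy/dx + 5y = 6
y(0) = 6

General solution: y = 6/5 + Ce^(-5x)
Applying y(0) = 6: C = 6 - 6/5 = 24/5
Particular solution: y = 6/5 + (24/5)e^(-5x)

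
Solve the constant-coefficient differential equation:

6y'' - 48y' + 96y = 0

Characteristic equation: 6r² - 48r + 96 = 0
Divide by 6: r² - 8r + 16 = 0
Factored: (r - 4)² = 0
Repeated root: r = 4
General solution: y = (C₁ + C₂x)e^(4x)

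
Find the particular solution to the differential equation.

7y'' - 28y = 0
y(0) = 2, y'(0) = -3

General solution: y = C₁e^(2x) + C₂e^(-2x)
Applying ICs: C₁ = 1/4, C₂ = 7/4
Particular solution: y = (1/4)e^(2x) + (7/4)e^(-2x)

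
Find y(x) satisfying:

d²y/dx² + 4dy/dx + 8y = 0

Characteristic equation: r² + 4r + 8 = 0
Roots: r = -2 ± 2i (complex conjugates)
General solution: y = e^(-2x)(C₁cos(2x) + C₂sin(2x))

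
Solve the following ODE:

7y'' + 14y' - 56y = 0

Characteristic equation: 7r² + 14r - 56 = 0
Divide by 7: r² + 2r - 8 = 0
Roots: r = 2, -4 (distinct real)
General solution: y = C₁e^(2x) + C₂e^(-4x)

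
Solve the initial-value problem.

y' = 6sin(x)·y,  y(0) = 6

General solution: y = Ce^(-6cos(x))
Applying IC y(0) = 6:
Particular solution: y = 6e^(6(1-cos(x)))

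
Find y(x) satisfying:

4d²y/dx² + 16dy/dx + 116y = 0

Characteristic equation: 4r² + 16r + 116 = 0
Divide by 4: r² + 4r + 29 = 0
Roots: r = -2 ± 5i (complex conjugates)
General solution: y = e^(-2x)(C₁cos(5x) + C₂sin(5x))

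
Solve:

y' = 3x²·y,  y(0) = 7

General solution: y = Ce^(x³)
Applying IC y(0) = 7:
Particular solution: y = 7e^(x³)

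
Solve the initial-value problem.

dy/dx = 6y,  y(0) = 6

General solution: y = Ce^(6x)
Applying IC y(0) = 6:
Particular solution: y = 6e^(6x)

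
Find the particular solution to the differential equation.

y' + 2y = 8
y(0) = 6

General solution: y = 4 + Ce^(-2x)
Applying y(0) = 6: C = 6 - 4 = 2
Particular solution: y = 4 + 2e^(-2x)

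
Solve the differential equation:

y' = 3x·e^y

Separating variables and integrating:
-e^(-y) = 3x²/2 + C

General solution: y = -ln(C - 3x²/2)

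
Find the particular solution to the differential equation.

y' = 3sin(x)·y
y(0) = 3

General solution: y = Ce^(-3cos(x))
Applying IC y(0) = 3:
Particular solution: y = 3e^(3(1-cos(x)))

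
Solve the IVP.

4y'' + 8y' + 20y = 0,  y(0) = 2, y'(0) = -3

General solution: y = e^(-x)(C₁cos(2x) + C₂sin(2x))
Complex roots r = -1 ± 2i
Applying ICs: C₁ = 2, C₂ = -1/2
Particular solution: y = e^(-x)(2cos(2x) - (1/2)sin(2x))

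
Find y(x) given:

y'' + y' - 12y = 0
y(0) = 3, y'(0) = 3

General solution: y = C₁e^(3x) + C₂e^(-4x)
Applying ICs: C₁ = 15/7, C₂ = 6/7
Particular solution: y = (15/7)e^(3x) + (6/7)e^(-4x)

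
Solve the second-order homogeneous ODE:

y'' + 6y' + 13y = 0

Characteristic equation: r² + 6r + 13 = 0
Roots: r = -3 ± 2i (complex conjugates)
General solution: y = e^(-3x)(C₁cos(2x) + C₂sin(2x))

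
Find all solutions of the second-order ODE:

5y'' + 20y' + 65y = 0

Characteristic equation: 5r² + 20r + 65 = 0
Divide by 5: r² + 4r + 13 = 0
Roots: r = -2 ± 3i (complex conjugates)
General solution: y = e^(-2x)(C₁cos(3x) + C₂sin(3x))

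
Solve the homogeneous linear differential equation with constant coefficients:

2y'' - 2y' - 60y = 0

Characteristic equation: 2r² - 2r - 60 = 0
Divide by 2: r² - r - 30 = 0
Roots: r = 6, -5 (distinct real)
General solution: y = C₁e^(6x) + C₂e^(-5x)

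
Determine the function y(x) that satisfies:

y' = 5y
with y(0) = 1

General solution: y = Ce^(5x)
Applying IC y(0) = 1:
Particular solution: y = e^(5x)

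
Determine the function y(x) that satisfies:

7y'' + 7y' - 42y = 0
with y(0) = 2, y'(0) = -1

General solution: y = C₁e^(2x) + C₂e^(-3x)
Applying ICs: C₁ = 1, C₂ = 1
Particular solution: y = e^(2x) + e^(-3x)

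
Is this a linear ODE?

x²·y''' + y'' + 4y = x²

Yes. Linear (y and its derivatives appear to the first power only, no products of y terms)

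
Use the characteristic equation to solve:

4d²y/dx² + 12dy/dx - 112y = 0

Characteristic equation: 4r² + 12r - 112 = 0
Divide by 4: r² + 3r - 28 = 0
Roots: r = 4, -7 (distinct real)
General solution: y = C₁e^(4x) + C₂e^(-7x)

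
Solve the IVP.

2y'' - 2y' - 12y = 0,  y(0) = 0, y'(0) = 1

General solution: y = C₁e^(3x) + C₂e^(-2x)
Applying ICs: C₁ = 1/5, C₂ = -1/5
Particular solution: y = (1/5)e^(3x) - (1/5)e^(-2x)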